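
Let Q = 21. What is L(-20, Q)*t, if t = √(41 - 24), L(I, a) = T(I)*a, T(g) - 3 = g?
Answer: -357*√17 ≈ -1471.9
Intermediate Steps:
T(g) = 3 + g
L(I, a) = a*(3 + I) (L(I, a) = (3 + I)*a = a*(3 + I))
t = √17 ≈ 4.1231
L(-20, Q)*t = (21*(3 - 20))*√17 = (21*(-17))*√17 = -357*√17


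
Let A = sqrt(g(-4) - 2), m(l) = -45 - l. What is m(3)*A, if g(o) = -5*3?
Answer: -48*I*sqrt(17) ≈ -197.91*I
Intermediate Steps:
g(o) = -15
A = I*sqrt(17) (A = sqrt(-15 - 2) = sqrt(-17) = I*sqrt(17) ≈ 4.1231*I)
m(3)*A = (-45 - 1*3)*(I*sqrt(17)) = (-45 - 3)*(I*sqrt(17)) = -48*I*sqrt(17)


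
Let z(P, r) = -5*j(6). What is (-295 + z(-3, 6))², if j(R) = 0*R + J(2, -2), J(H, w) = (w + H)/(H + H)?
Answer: 87025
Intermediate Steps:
J(H, w) = (H + w)/(2*H) (J(H, w) = (H + w)/((2*H)) = (H + w)*(1/(2*H)) = (H + w)/(2*H))
j(R) = 0 (j(R) = 0*R + (½)*(2 - 2)/2 = 0 + (½)*(½)*0 = 0 + 0 = 0)
z(P, r) = 0 (z(P, r) = -5*0 = 0)
(-295 + z(-3, 6))² = (-295 + 0)² = (-295)² = 87025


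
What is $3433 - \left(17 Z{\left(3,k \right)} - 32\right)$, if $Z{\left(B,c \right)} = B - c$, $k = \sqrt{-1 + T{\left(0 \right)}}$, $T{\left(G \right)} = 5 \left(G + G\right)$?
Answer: $3414 + 17 i \approx 3414.0 + 17.0 i$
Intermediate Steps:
$T{\left(G \right)} = 10 G$ ($T{\left(G \right)} = 5 \cdot 2 G = 10 G$)
$k = i$ ($k = \sqrt{-1 + 10 \cdot 0} = \sqrt{-1 + 0} = \sqrt{-1} = i \approx 1.0 i$)
$3433 - \left(17 Z{\left(3,k \right)} - 32\right) = 3433 - \left(17 \left(3 - i\right) - 32\right) = 3433 - \left(\left(51 - 17 i\right) - 32\right) = 3433 - \left(19 - 17 i\right) = 3414 + 17 i$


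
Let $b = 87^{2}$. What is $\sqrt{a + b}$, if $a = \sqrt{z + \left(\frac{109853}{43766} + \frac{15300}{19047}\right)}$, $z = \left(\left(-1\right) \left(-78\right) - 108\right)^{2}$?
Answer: $\frac{\sqrt{584417041533228407364 + 277870334 \sqrt{69746555283383331598}}}{277870334} \approx 87.173$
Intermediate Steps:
$z = 900$ ($z = \left(78 - 108\right)^{2} = \left(-30\right)^{2} = 900$)
$b = 7569$
$a = \frac{\sqrt{69746555283383331598}}{277870334}$ ($a = \sqrt{900 + \left(\frac{109853}{43766} + \frac{15300}{19047}\right)} = \sqrt{900 + \left(109853 \cdot \frac{1}{43766} + 15300 \cdot \frac{1}{19047}\right)} = \sqrt{900 + \left(\frac{109853}{43766} + \frac{5100}{6349}\right)} = \sqrt{900 + \frac{920663297}{277870334}} = \sqrt{\frac{251003963897}{277870334}} = \frac{\sqrt{69746555283383331598}}{277870334} \approx 30.055$)
$\sqrt{a + b} = \sqrt{\frac{\sqrt{69746555283383331598}}{277870334} + 7569} = \sqrt{7569 + \frac{\sqrt{69746555283383331598}}{277870334}}$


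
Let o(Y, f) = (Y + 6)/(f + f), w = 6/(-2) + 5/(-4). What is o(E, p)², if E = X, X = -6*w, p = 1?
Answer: 3969/16 ≈ 248.06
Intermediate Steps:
w = -17/4 (w = 6*(-½) + 5*(-¼) = -3 - 5/4 = -17/4 ≈ -4.2500)
X = 51/2 (X = -6*(-17/4) = 51/2 ≈ 25.500)
E = 51/2 ≈ 25.500
o(Y, f) = (6 + Y)/(2*f) (o(Y, f) = (6 + Y)/((2*f)) = (6 + Y)*(1/(2*f)) = (6 + Y)/(2*f))
o(E, p)² = ((½)*(6 + 51/2)/1)² = ((½)*1*(63/2))² = (63/4)² = 3969/16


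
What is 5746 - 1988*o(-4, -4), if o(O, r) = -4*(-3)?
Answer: -18110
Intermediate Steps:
o(O, r) = 12
5746 - 1988*o(-4, -4) = 5746 - 1988*12 = 5746 - 71*336 = 5746 - 23856 = -18110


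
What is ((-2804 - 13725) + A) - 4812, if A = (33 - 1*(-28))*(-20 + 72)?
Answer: -18169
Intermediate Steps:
A = 3172 (A = (33 + 28)*52 = 61*52 = 3172)
((-2804 - 13725) + A) - 4812 = ((-2804 - 13725) + 3172) - 4812 = (-16529 + 3172) - 4812 = -13357 - 4812 = -18169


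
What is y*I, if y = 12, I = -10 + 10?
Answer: 0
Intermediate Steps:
I = 0
y*I = 12*0 = 0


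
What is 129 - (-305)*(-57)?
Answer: -17256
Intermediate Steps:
129 - (-305)*(-57) = 129 - 61*285 = 129 - 17385 = -17256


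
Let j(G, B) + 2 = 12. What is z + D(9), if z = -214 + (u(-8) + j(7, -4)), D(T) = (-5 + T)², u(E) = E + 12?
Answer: -184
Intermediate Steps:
j(G, B) = 10 (j(G, B) = -2 + 12 = 10)
u(E) = 12 + E
z = -200 (z = -214 + ((12 - 8) + 10) = -214 + (4 + 10) = -214 + 14 = -200)
z + D(9) = -200 + (-5 + 9)² = -200 + 4² = -200 + 16 = -184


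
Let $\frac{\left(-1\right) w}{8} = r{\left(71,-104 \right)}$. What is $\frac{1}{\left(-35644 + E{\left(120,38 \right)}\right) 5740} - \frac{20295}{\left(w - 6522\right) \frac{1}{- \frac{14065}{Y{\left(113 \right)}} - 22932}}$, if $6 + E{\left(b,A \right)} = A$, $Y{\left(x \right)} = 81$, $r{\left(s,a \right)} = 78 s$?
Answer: $- \frac{431348076902294117}{46752700674960} \approx -9226.2$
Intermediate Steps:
$w = -44304$ ($w = - 8 \cdot 78 \cdot 71 = \left(-8\right) 5538 = -44304$)
$E{\left(b,A \right)} = -6 + A$
$\frac{1}{\left(-35644 + E{\left(120,38 \right)}\right) 5740} - \frac{20295}{\left(w - 6522\right) \frac{1}{- \frac{14065}{Y{\left(113 \right)}} - 22932}} = \frac{1}{\left(-35644 + \left(-6 + 38\right)\right) 5740} - \frac{20295}{\left(-44304 - 6522\right) \frac{1}{- \frac{14065}{81} - 22932}} = \frac{1}{-35644 + 32} \cdot \frac{1}{5740} - \frac{20295}{\left(-50826\right) \frac{1}{\left(-14065\right) \frac{1}{81} - 22932}} = \frac{1}{-35612} \cdot \frac{1}{5740} - \frac{20295}{\left(-50826\right) \frac{1}{- \frac{14065}{81} - 22932}} = \left(- \frac{1}{35612}\right) \frac{1}{5740} - \frac{20295}{\left(-50826\right) \frac{1}{- \frac{1871557}{81}}} = - \frac{1}{204412880} - \frac{20295}{\left(-50826\right) \left(- \frac{81}{1871557}\right)} = - \frac{1}{204412880} - \frac{20295}{\frac{4116906}{1871557}} = - \frac{1}{204412880} - \frac{4220361035}{457434} = - \frac{431348076902294117}{46752700674960}$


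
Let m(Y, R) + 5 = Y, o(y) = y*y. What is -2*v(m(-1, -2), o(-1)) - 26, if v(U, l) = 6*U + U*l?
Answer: 58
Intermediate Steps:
o(y) = y²
m(Y, R) = -5 + Y
-2*v(m(-1, -2), o(-1)) - 26 = -2*(-5 - 1)*(6 + (-1)²) - 26 = -(-12)*(6 + 1) - 26 = -(-12)*7 - 26 = -2*(-42) - 26 = 84 - 26 = 58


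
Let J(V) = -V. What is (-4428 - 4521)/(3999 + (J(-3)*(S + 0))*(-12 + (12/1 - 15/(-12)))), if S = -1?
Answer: -11932/5327 ≈ -2.2399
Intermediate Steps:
(-4428 - 4521)/(3999 + (J(-3)*(S + 0))*(-12 + (12/1 - 15/(-12)))) = (-4428 - 4521)/(3999 + ((-1*(-3))*(-1 + 0))*(-12 + (12/1 - 15/(-12)))) = -8949/(3999 + (3*(-1))*(-12 + (12*1 - 15*(-1/12)))) = -8949/(3999 - 3*(-12 + (12 + 5/4))) = -8949/(3999 - 3*(-12 + 53/4)) = -8949/(3999 - 3*5/4) = -8949/(3999 - 15/4) = -8949/15981/4 = -8949*4/15981 = -11932/5327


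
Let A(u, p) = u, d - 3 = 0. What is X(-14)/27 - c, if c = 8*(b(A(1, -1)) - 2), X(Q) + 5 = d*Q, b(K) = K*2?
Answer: -47/27 ≈ -1.7407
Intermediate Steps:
d = 3 (d = 3 + 0 = 3)
b(K) = 2*K
X(Q) = -5 + 3*Q
c = 0 (c = 8*(2*1 - 2) = 8*(2 - 2) = 8*0 = 0)
X(-14)/27 - c = (-5 + 3*(-14))/27 - 1*0 = (-5 - 42)*(1/27) + 0 = -47*1/27 + 0 = -47/27 + 0 = -47/27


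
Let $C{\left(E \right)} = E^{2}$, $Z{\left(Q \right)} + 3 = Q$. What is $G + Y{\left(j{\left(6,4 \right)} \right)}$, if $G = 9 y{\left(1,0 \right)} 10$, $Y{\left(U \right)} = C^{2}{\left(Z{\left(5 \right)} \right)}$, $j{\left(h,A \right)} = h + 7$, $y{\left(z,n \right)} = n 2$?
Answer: $16$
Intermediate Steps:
$y{\left(z,n \right)} = 2 n$
$Z{\left(Q \right)} = -3 + Q$
$j{\left(h,A \right)} = 7 + h$
$Y{\left(U \right)} = 16$ ($Y{\left(U \right)} = \left(\left(-3 + 5\right)^{2}\right)^{2} = \left(2^{2}\right)^{2} = 4^{2} = 16$)
$G = 0$ ($G = 9 \cdot 2 \cdot 0 \cdot 10 = 9 \cdot 0 \cdot 10 = 0 \cdot 10 = 0$)
$G + Y{\left(j{\left(6,4 \right)} \right)} = 0 + 16 = 16$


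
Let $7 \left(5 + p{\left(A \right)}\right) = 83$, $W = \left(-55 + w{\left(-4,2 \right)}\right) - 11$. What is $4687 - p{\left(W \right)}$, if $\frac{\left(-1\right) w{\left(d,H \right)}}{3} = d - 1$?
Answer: $\frac{32761}{7} \approx 4680.1$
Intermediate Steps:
$w{\left(d,H \right)} = 3 - 3 d$ ($w{\left(d,H \right)} = - 3 \left(d - 1\right) = - 3 \left(-1 + d\right) = 3 - 3 d$)
$W = -51$ ($W = \left(-55 + \left(3 - -12\right)\right) - 11 = \left(-55 + \left(3 + 12\right)\right) - 11 = \left(-55 + 15\right) - 11 = -40 - 11 = -51$)
$p{\left(A \right)} = \frac{48}{7}$ ($p{\left(A \right)} = -5 + \frac{1}{7} \cdot 83 = -5 + \frac{83}{7} = \frac{48}{7}$)
$4687 - p{\left(W \right)} = 4687 - \frac{48}{7} = \frac{32761}{7}$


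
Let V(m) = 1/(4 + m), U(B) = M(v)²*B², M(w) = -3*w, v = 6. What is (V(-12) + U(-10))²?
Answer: 67184121601/64 ≈ 1.0498e+9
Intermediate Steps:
U(B) = 324*B² (U(B) = (-3*6)²*B² = (-18)²*B² = 324*B²)
(V(-12) + U(-10))² = (1/(4 - 12) + 324*(-10)²)² = (1/(-8) + 324*100)² = (-⅛ + 32400)² = (259199/8)² = 67184121601/64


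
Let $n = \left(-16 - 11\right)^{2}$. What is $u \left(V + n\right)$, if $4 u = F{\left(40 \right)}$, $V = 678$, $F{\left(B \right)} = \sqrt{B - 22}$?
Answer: $\frac{4221 \sqrt{2}}{4} \approx 1492.3$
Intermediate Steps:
$F{\left(B \right)} = \sqrt{-22 + B}$
$u = \frac{3 \sqrt{2}}{4}$ ($u = \frac{\sqrt{-22 + 40}}{4} = \frac{\sqrt{18}}{4} = \frac{3 \sqrt{2}}{4} \approx 1.0607$)
$n = 729$ ($n = \left(-27\right)^{2} = 729$)
$u \left(V + n\right) = \frac{3 \sqrt{2}}{4} \left(678 + 729\right) = \frac{3 \sqrt{2}}{4} \cdot 1407 = \frac{4221 \sqrt{2}}{4}$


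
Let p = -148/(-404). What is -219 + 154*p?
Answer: -16421/101 ≈ -162.58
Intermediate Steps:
p = 37/101 (p = -148*(-1/404) = 37/101 ≈ 0.36634)
-219 + 154*p = -219 + 154*(37/101) = -219 + 5698/101 = -16421/101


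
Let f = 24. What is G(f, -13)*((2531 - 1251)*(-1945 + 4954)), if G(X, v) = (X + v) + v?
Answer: -7703040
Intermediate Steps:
G(X, v) = X + 2*v
G(f, -13)*((2531 - 1251)*(-1945 + 4954)) = (24 + 2*(-13))*((2531 - 1251)*(-1945 + 4954)) = (24 - 26)*(1280*3009) = -2*3851520 = -7703040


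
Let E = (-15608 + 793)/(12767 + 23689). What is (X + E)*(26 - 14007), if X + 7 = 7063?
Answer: -116005643171/1176 ≈ -9.8644e+7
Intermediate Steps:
X = 7056 (X = -7 + 7063 = 7056)
E = -14815/36456 ≈ -0.40638
(X + E)*(26 - 14007) = (7056 - 14815/36456)*(26 - 14007) = (257218721/36456)*(-13981) = -116005643171/1176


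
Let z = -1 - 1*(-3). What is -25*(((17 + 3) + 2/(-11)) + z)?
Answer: -6000/11 ≈ -545.45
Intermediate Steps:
z = 2 (z = -1 + 3 = 2)
-25*(((17 + 3) + 2/(-11)) + z) = -25*(((17 + 3) + 2/(-11)) + 2) = -25*((20 + 2*(-1/11)) + 2) = -25*((20 - 2/11) + 2) = -25*(218/11 + 2) = -25*240/11 = -6000/11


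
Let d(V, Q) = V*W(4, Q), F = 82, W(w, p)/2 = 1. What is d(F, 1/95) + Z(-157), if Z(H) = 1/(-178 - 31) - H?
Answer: 67088/209 ≈ 321.00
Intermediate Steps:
W(w, p) = 2 (W(w, p) = 2*1 = 2)
d(V, Q) = 2*V (d(V, Q) = V*2 = 2*V)
Z(H) = -1/209 - H (Z(H) = 1/(-209) - H = -1/209 - H)
d(F, 1/95) + Z(-157) = 2*82 + (-1/209 - 1*(-157)) = 164 + (-1/209 + 157) = 164 + 32812/209 = 67088/209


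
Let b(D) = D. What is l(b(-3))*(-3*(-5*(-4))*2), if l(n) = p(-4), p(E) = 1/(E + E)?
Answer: 15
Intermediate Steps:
p(E) = 1/(2*E)
l(n) = -1/8 (l(n) = (1/2)/(-4) = (1/2)*(-1/4) = -1/8)
l(b(-3))*(-3*(-5*(-4))*2) = -(-3)*-5*(-4)*2/8 = -(-3)*20*2/8 = -(-3)*40/8 = -1/8*(-120) = 15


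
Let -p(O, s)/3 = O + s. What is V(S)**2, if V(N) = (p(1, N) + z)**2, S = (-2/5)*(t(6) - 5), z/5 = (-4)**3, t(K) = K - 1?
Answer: 10884540241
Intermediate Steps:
p(O, s) = -3*O - 3*s (p(O, s) = -3*(O + s) = -3*O - 3*s)
t(K) = -1 + K
z = -320 (z = 5*(-4)**3 = 5*(-64) = -320)
S = 0 (S = (-2/5)*((-1 + 6) - 5) = (-2*1/5)*(5 - 5) = -2/5*0 = 0)
V(N) = (-323 - 3*N)**2 (V(N) = ((-3*1 - 3*N) - 320)**2 = ((-3 - 3*N) - 320)**2 = (-323 - 3*N)**2)
V(S)**2 = ((323 + 3*0)**2)**2 = ((323 + 0)**2)**2 = (323**2)**2 = 104329**2 = 10884540241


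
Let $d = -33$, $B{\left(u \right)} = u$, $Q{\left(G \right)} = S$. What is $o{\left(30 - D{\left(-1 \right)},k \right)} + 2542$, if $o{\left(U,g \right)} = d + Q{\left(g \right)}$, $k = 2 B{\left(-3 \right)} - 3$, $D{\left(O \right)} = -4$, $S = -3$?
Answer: $2506$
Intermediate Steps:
$Q{\left(G \right)} = -3$
$k = -9$ ($k = 2 \left(-3\right) - 3 = -6 - 3 = -9$)
$o{\left(U,g \right)} = -36$ ($o{\left(U,g \right)} = -33 - 3 = -36$)
$o{\left(30 - D{\left(-1 \right)},k \right)} + 2542 = -36 + 2542 = 2506$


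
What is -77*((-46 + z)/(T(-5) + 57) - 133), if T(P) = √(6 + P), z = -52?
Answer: 300762/29 ≈ 10371.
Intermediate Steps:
-77*((-46 + z)/(T(-5) + 57) - 133) = -77*((-46 - 52)/(√(6 - 5) + 57) - 133) = -77*(-98/(√1 + 57) - 133) = -77*(-98/(1 + 57) - 133) = -77*(-98/58 - 133) = -77*(-98*1/58 - 133) = -77*(-49/29 - 133) = -77*(-3906/29) = 300762/29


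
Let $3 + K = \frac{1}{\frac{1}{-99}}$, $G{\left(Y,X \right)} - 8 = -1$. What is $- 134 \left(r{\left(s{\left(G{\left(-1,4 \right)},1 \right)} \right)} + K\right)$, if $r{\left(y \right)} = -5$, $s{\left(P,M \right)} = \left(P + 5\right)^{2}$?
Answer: $14338$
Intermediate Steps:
$G{\left(Y,X \right)} = 7$ ($G{\left(Y,X \right)} = 8 - 1 = 7$)
$s{\left(P,M \right)} = \left(5 + P\right)^{2}$
$K = -102$ ($K = -3 + \frac{1}{\frac{1}{-99}} = -3 + \frac{1}{- \frac{1}{99}} = -3 - 99 = -102$)
$- 134 \left(r{\left(s{\left(G{\left(-1,4 \right)},1 \right)} \right)} + K\right) = - 134 \left(-5 - 102\right) = \left(-134\right) \left(-107\right) = 14338$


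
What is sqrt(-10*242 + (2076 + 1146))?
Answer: sqrt(802) ≈ 28.320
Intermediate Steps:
sqrt(-10*242 + (2076 + 1146)) = sqrt(-2420 + 3222) = sqrt(802)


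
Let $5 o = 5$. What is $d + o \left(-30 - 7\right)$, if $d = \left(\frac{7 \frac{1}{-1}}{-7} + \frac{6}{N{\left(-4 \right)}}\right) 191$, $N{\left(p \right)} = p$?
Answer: $- \frac{265}{2} \approx -132.5$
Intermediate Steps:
$o = 1$ ($o = \frac{1}{5} \cdot 5 = 1$)
$d = - \frac{191}{2}$ ($d = \left(\frac{7 \frac{1}{-1}}{-7} + \frac{6}{-4}\right) 191 = \left(7 \left(-1\right) \left(- \frac{1}{7}\right) + 6 \left(- \frac{1}{4}\right)\right) 191 = \left(\left(-7\right) \left(- \frac{1}{7}\right) - \frac{3}{2}\right) 191 = \left(1 - \frac{3}{2}\right) 191 = \left(- \frac{1}{2}\right) 191 = - \frac{191}{2} \approx -95.5$)
$d + o \left(-30 - 7\right) = - \frac{191}{2} + 1 \left(-30 - 7\right) = - \frac{191}{2} + 1 \left(-37\right) = - \frac{191}{2} - 37 = - \frac{265}{2}$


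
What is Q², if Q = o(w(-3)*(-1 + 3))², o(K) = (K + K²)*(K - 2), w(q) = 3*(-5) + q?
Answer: 5255530574031360000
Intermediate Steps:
w(q) = -15 + q
o(K) = (-2 + K)*(K + K²) (o(K) = (K + K²)*(-2 + K) = (-2 + K)*(K + K²))
Q = 2292494400 (Q = (((-15 - 3)*(-1 + 3))*(-2 + ((-15 - 3)*(-1 + 3))² - (-15 - 3)*(-1 + 3)))² = ((-18*2)*(-2 + (-18*2)² - (-18)*2))² = (-36*(-2 + (-36)² - 1*(-36)))² = (-36*(-2 + 1296 + 36))² = (-36*1330)² = (-47880)² = 2292494400)
Q² = 2292494400² = 5255530574031360000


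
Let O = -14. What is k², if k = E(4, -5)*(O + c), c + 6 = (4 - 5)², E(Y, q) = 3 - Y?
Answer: 361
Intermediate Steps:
c = -5 (c = -6 + (4 - 5)² = -6 + (-1)² = -6 + 1 = -5)
k = 19 (k = (3 - 1*4)*(-14 - 5) = (3 - 4)*(-19) = -1*(-19) = 19)
k² = 19² = 361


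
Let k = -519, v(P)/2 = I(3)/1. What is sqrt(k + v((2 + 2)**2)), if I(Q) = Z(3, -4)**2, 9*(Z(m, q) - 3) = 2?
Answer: I*sqrt(40357)/9 ≈ 22.321*I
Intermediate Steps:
Z(m, q) = 29/9 (Z(m, q) = 3 + (1/9)*2 = 3 + 2/9 = 29/9)
I(Q) = 841/81 (I(Q) = (29/9)**2 = 841/81)
v(P) = 1682/81 (v(P) = 2*((841/81)/1) = 2*((841/81)*1) = 2*(841/81) = 1682/81)
sqrt(k + v((2 + 2)**2)) = sqrt(-519 + 1682/81) = sqrt(-40357/81) = I*sqrt(40357)/9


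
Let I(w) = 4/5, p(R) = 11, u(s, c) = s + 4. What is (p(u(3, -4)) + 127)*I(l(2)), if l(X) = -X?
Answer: 552/5 ≈ 110.40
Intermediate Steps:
u(s, c) = 4 + s
I(w) = 4/5 (I(w) = 4*(1/5) = 4/5)
(p(u(3, -4)) + 127)*I(l(2)) = (11 + 127)*(4/5) = 138*(4/5) = 552/5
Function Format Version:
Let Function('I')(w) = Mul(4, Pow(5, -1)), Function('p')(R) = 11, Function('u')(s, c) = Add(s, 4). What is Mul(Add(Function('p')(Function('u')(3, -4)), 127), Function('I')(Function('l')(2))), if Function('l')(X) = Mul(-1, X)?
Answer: Rational(552, 5) ≈ 110.40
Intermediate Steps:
Function('u')(s, c) = Add(4, s)
Function('I')(w) = Rational(4, 5) (Function('I')(w) = Mul(4, Rational(1, 5)) = Rational(4, 5))
Mul(Add(Function('p')(Function('u')(3, -4)), 127), Function('I')(Function('l')(2))) = Mul(Add(11, 127), Rational(4, 5)) = Mul(138, Rational(4, 5)) = Rational(552, 5)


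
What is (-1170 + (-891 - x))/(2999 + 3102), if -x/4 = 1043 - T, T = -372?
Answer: 3599/6101 ≈ 0.58990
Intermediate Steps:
x = -5660 (x = -4*(1043 - 1*(-372)) = -4*(1043 + 372) = -4*1415 = -5660)
(-1170 + (-891 - x))/(2999 + 3102) = (-1170 + (-891 - 1*(-5660)))/(2999 + 3102) = (-1170 + (-891 + 5660))/6101 = (-1170 + 4769)*(1/6101) = 3599*(1/6101) = 3599/6101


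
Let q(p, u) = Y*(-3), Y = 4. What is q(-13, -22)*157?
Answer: -1884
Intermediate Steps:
q(p, u) = -12 (q(p, u) = 4*(-3) = -12)
q(-13, -22)*157 = -12*157 = -1884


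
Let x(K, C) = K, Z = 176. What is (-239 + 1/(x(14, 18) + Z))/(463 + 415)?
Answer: -45409/166820 ≈ -0.27220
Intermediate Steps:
(-239 + 1/(x(14, 18) + Z))/(463 + 415) = (-239 + 1/(14 + 176))/(463 + 415) = (-239 + 1/190)/878 = (-239 + 1/190)*(1/878) = -45409/190*1/878 = -45409/166820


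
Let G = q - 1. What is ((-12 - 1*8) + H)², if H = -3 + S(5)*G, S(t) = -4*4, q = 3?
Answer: 3025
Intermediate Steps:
G = 2 (G = 3 - 1 = 2)
S(t) = -16
H = -35 (H = -3 - 16*2 = -3 - 32 = -35)
((-12 - 1*8) + H)² = ((-12 - 1*8) - 35)² = ((-12 - 8) - 35)² = (-20 - 35)² = (-55)² = 3025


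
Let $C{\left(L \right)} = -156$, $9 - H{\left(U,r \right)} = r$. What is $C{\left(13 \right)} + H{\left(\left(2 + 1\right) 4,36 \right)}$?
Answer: $-183$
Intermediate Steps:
$H{\left(U,r \right)} = 9 - r$
$C{\left(13 \right)} + H{\left(\left(2 + 1\right) 4,36 \right)} = -156 + \left(9 - 36\right) = -156 - 27 = -183$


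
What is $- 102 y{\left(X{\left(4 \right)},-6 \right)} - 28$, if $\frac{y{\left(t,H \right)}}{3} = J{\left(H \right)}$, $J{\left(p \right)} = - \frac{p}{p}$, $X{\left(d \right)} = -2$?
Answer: $278$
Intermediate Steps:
$J{\left(p \right)} = -1$ ($J{\left(p \right)} = \left(-1\right) 1 = -1$)
$y{\left(t,H \right)} = -3$ ($y{\left(t,H \right)} = 3 \left(-1\right) = -3$)
$- 102 y{\left(X{\left(4 \right)},-6 \right)} - 28 = \left(-102\right) \left(-3\right) - 28 = 306 - 28 = 278$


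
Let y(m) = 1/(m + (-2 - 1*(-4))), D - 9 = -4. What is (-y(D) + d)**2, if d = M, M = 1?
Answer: 36/49 ≈ 0.73469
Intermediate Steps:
D = 5 (D = 9 - 4 = 5)
y(m) = 1/(2 + m) (y(m) = 1/(m + (-2 + 4)) = 1/(m + 2) = 1/(2 + m))
d = 1
(-y(D) + d)**2 = (-1/(2 + 5) + 1)**2 = (-1/7 + 1)**2 = (6/7)**2 = 36/49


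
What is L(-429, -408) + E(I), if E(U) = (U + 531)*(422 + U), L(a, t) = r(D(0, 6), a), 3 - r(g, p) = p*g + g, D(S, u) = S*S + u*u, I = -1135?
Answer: 446063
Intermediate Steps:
D(S, u) = S² + u²
r(g, p) = 3 - g - g*p (r(g, p) = 3 - (p*g + g) = 3 - (g*p + g) = 3 - (g + g*p) = 3 + (-g - g*p) = 3 - g - g*p)
L(a, t) = -33 - 36*a (L(a, t) = 3 - (0² + 6²) - (0² + 6²)*a = 3 - (0 + 36) - (0 + 36)*a = 3 - 1*36 - 1*36*a = 3 - 36 - 36*a = -33 - 36*a)
E(U) = (422 + U)*(531 + U) (E(U) = (531 + U)*(422 + U) = (422 + U)*(531 + U))
L(-429, -408) + E(I) = (-33 - 36*(-429)) + (224082 + (-1135)² + 953*(-1135)) = (-33 + 15444) + (224082 + 1288225 - 1081655) = 15411 + 430652 = 446063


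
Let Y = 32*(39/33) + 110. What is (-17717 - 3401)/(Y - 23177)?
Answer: 232298/253321 ≈ 0.91701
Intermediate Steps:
Y = 1626/11 (Y = 32*(39*(1/33)) + 110 = 32*(13/11) + 110 = 416/11 + 110 = 1626/11 ≈ 147.82)
(-17717 - 3401)/(Y - 23177) = (-17717 - 3401)/(1626/11 - 23177) = -21118/(-253321/11) = -21118*(-11/253321) = 232298/253321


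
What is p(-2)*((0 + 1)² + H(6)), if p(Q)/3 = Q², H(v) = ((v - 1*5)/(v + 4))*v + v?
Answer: 456/5 ≈ 91.200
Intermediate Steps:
H(v) = v + v*(-5 + v)/(4 + v) (H(v) = ((v - 5)/(4 + v))*v + v = ((-5 + v)/(4 + v))*v + v = v*(-5 + v)/(4 + v) + v = v + v*(-5 + v)/(4 + v))
p(Q) = 3*Q²
p(-2)*((0 + 1)² + H(6)) = (3*(-2)²)*((0 + 1)² + 6*(-1 + 2*6)/(4 + 6)) = (3*4)*(1² + 6*(-1 + 12)/10) = 12*(1 + 6*(⅒)*11) = 12*(1 + 33/5) = 12*(38/5) = 456/5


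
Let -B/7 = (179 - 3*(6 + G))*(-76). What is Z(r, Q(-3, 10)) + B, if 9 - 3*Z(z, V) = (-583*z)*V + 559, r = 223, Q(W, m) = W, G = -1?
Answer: -128833/3 ≈ -42944.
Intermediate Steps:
B = 87248 (B = -7*(179 - 3*(6 - 1))*(-76) = -7*(179 - 3*5)*(-76) = -7*(179 - 15)*(-76) = -1148*(-76) = -7*(-12464) = 87248)
Z(z, V) = -550/3 + 583*V*z/3 (Z(z, V) = 3 - ((-583*z)*V + 559)/3 = 3 - (-583*V*z + 559)/3 = 3 - (559 - 583*V*z)/3 = 3 + (-559/3 + 583*V*z/3) = -550/3 + 583*V*z/3)
Z(r, Q(-3, 10)) + B = (-550/3 + (583/3)*(-3)*223) + 87248 = (-550/3 - 130009) + 87248 = -390577/3 + 87248 = -128833/3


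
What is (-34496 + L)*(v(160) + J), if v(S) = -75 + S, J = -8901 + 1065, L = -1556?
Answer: 279439052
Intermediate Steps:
J = -7836
(-34496 + L)*(v(160) + J) = (-34496 - 1556)*((-75 + 160) - 7836) = -36052*(85 - 7836) = -36052*(-7751) = 279439052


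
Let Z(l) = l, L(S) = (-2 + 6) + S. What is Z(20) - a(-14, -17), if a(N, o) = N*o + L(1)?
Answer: -223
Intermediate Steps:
L(S) = 4 + S
a(N, o) = 5 + N*o (a(N, o) = N*o + (4 + 1) = N*o + 5 = 5 + N*o)
Z(20) - a(-14, -17) = 20 - (5 - 14*(-17)) = 20 - (5 + 238) = 20 - 1*243 = 20 - 243 = -223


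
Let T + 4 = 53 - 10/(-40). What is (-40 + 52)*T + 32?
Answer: 623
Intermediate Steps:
T = 197/4 (T = -4 + (53 - 10/(-40)) = -4 + (53 - 10*(-1)/40) = -4 + (53 - 1*(-¼)) = -4 + (53 + ¼) = -4 + 213/4 = 197/4 ≈ 49.250)
(-40 + 52)*T + 32 = (-40 + 52)*(197/4) + 32 = 12*(197/4) + 32 = 591 + 32 = 623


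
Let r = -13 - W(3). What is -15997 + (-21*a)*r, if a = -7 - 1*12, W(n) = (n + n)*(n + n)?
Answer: -35548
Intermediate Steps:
W(n) = 4*n**2 (W(n) = (2*n)*(2*n) = 4*n**2)
r = -49 (r = -13 - 4*3**2 = -13 - 4*9 = -13 - 1*36 = -13 - 36 = -49)
a = -19 (a = -7 - 12 = -19)
-15997 + (-21*a)*r = -15997 - 21*(-19)*(-49) = -15997 + 399*(-49) = -15997 - 19551 = -35548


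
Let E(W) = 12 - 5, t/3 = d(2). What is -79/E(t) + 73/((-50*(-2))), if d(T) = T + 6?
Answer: -7389/700 ≈ -10.556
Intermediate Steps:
d(T) = 6 + T
t = 24 (t = 3*(6 + 2) = 3*8 = 24)
E(W) = 7
-79/E(t) + 73/((-50*(-2))) = -79/7 + 73/((-50*(-2))) = -79*1/7 + 73/100 = -79/7 + 73*(1/100) = -79/7 + 73/100 = -7389/700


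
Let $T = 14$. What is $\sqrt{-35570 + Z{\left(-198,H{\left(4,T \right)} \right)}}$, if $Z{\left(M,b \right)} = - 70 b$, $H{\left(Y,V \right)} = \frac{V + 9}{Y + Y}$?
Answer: $\frac{i \sqrt{143085}}{2} \approx 189.13 i$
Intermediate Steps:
$H{\left(Y,V \right)} = \frac{9 + V}{2 Y}$
$\sqrt{-35570 + Z{\left(-198,H{\left(4,T \right)} \right)}} = \sqrt{-35570 - 70 \frac{9 + 14}{2 \cdot 4}} = \sqrt{-35570 - 70 \cdot \frac{1}{2} \cdot \frac{1}{4} \cdot 23} = \sqrt{-35570 - \frac{805}{4}} = \sqrt{- \frac{143085}{4}} = \frac{i \sqrt{143085}}{2}$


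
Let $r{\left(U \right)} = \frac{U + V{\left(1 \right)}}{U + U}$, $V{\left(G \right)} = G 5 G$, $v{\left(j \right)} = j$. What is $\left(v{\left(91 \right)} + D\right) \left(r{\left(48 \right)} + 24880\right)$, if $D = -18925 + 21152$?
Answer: $\frac{2768309747}{48} \approx 5.7673 \cdot 10^{7}$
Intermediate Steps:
$D = 2227$
$V{\left(G \right)} = 5 G^{2}$ ($V{\left(G \right)} = 5 G G = 5 G^{2}$)
$r{\left(U \right)} = \frac{5 + U}{2 U}$ ($r{\left(U \right)} = \frac{U + 5 \cdot 1^{2}}{U + U} = \frac{U + 5 \cdot 1}{2 U} = \left(U + 5\right) \frac{1}{2 U} = \left(5 + U\right) \frac{1}{2 U} = \frac{5 + U}{2 U}$)
$\left(v{\left(91 \right)} + D\right) \left(r{\left(48 \right)} + 24880\right) = \left(91 + 2227\right) \left(\frac{5 + 48}{2 \cdot 48} + 24880\right) = 2318 \left(\frac{1}{2} \cdot \frac{1}{48} \cdot 53 + 24880\right) = 2318 \left(\frac{53}{96} + 24880\right) = 2318 \cdot \frac{2388533}{96} = \frac{2768309747}{48}$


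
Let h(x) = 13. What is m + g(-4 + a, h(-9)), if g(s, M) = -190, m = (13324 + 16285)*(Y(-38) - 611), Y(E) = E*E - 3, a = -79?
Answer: 24575280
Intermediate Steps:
Y(E) = -3 + E² (Y(E) = E² - 3 = -3 + E²)
m = 24575470 (m = (13324 + 16285)*((-3 + (-38)²) - 611) = 29609*((-3 + 1444) - 611) = 29609*(1441 - 611) = 29609*830 = 24575470)
m + g(-4 + a, h(-9)) = 24575470 - 190 = 24575280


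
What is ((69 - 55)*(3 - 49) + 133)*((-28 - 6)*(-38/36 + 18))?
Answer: 2649535/9 ≈ 2.9439e+5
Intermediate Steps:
((69 - 55)*(3 - 49) + 133)*((-28 - 6)*(-38/36 + 18)) = (14*(-46) + 133)*(-34*(-38*1/36 + 18)) = (-644 + 133)*(-34*(-19/18 + 18)) = -(-17374)*305/18 = -511*(-5185/9) = 2649535/9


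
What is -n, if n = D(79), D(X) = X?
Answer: -79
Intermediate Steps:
n = 79
-n = -1*79 = -79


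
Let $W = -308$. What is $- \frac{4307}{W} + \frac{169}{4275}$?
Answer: $\frac{18464477}{1316700} \approx 14.023$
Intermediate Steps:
$- \frac{4307}{W} + \frac{169}{4275} = - \frac{4307}{-308} + \frac{169}{4275} = \left(-4307\right) \left(- \frac{1}{308}\right) + 169 \cdot \frac{1}{4275} = \frac{4307}{308} + \frac{169}{4275} = \frac{18464477}{1316700}$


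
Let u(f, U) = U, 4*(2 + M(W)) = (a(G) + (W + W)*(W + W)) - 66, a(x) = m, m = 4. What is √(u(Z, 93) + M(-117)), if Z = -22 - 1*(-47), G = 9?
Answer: √55058/2 ≈ 117.32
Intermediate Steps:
a(x) = 4
Z = 25 (Z = -22 + 47 = 25)
M(W) = -35/2 + W² (M(W) = -2 + ((4 + (W + W)*(W + W)) - 66)/4 = -2 + ((4 + (2*W)*(2*W)) - 66)/4 = -2 + ((4 + 4*W²) - 66)/4 = -2 + (-62 + 4*W²)/4 = -2 + (-31/2 + W²) = -35/2 + W²)
√(u(Z, 93) + M(-117)) = √(93 + (-35/2 + (-117)²)) = √(93 + (-35/2 + 13689)) = √(93 + 27343/2) = √(27529/2) = √55058/2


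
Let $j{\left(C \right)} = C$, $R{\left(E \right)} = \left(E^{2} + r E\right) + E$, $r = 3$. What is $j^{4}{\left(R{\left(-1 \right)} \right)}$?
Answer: $81$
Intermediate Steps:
$R{\left(E \right)} = E^{2} + 4 E$ ($R{\left(E \right)} = \left(E^{2} + 3 E\right) + E = E^{2} + 4 E$)
$j^{4}{\left(R{\left(-1 \right)} \right)} = \left(- (4 - 1)\right)^{4} = \left(\left(-1\right) 3\right)^{4} = \left(-3\right)^{4} = 81$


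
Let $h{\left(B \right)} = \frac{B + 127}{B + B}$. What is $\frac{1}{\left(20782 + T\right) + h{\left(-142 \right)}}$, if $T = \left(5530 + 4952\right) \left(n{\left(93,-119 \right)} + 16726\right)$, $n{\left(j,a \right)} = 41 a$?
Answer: $\frac{284}{35273094239} \approx 8.0515 \cdot 10^{-9}$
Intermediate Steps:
$h{\left(B \right)} = \frac{127 + B}{2 B}$
$T = 124180254$ ($T = \left(5530 + 4952\right) \left(41 \left(-119\right) + 16726\right) = 10482 \left(-4879 + 16726\right) = 10482 \cdot 11847 = 124180254$)
$\frac{1}{\left(20782 + T\right) + h{\left(-142 \right)}} = \frac{1}{\left(20782 + 124180254\right) + \frac{127 - 142}{2 \left(-142\right)}} = \frac{1}{124201036 + \frac{1}{2} \left(- \frac{1}{142}\right) \left(-15\right)} = \frac{1}{124201036 + \frac{15}{284}} = \frac{1}{\frac{35273094239}{284}} = \frac{284}{35273094239}$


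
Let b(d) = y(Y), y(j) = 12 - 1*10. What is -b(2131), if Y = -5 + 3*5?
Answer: -2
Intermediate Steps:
Y = 10 (Y = -5 + 15 = 10)
y(j) = 2 (y(j) = 12 - 10 = 2)
b(d) = 2
-b(2131) = -1*2 = -2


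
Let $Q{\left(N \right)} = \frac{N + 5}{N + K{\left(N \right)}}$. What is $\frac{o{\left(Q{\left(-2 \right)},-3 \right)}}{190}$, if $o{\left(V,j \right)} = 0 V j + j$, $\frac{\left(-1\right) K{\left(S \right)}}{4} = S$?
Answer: $- \frac{3}{190} \approx -0.015789$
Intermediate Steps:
$K{\left(S \right)} = - 4 S$
$Q{\left(N \right)} = - \frac{5 + N}{3 N}$ ($Q{\left(N \right)} = \frac{N + 5}{N - 4 N} = \frac{5 + N}{\left(-3\right) N} = \left(5 + N\right) \left(- \frac{1}{3 N}\right) = - \frac{5 + N}{3 N}$)
$o{\left(V,j \right)} = j$ ($o{\left(V,j \right)} = 0 j + j = 0 + j = j$)
$\frac{o{\left(Q{\left(-2 \right)},-3 \right)}}{190} = - \frac{3}{190}$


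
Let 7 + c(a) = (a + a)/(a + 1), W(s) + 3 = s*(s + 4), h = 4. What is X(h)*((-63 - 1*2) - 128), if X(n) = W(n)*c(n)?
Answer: 151119/5 ≈ 30224.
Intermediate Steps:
W(s) = -3 + s*(4 + s) (W(s) = -3 + s*(s + 4) = -3 + s*(4 + s))
c(a) = -7 + 2*a/(1 + a) (c(a) = -7 + (a + a)/(a + 1) = -7 + (2*a)/(1 + a) = -7 + 2*a/(1 + a))
X(n) = (-7 - 5*n)*(-3 + n**2 + 4*n)/(1 + n) (X(n) = (-3 + n**2 + 4*n)*((-7 - 5*n)/(1 + n)) = (-7 - 5*n)*(-3 + n**2 + 4*n)/(1 + n))
X(h)*((-63 - 1*2) - 128) = (-(7 + 5*4)*(-3 + 4**2 + 4*4)/(1 + 4))*((-63 - 1*2) - 128) = (-1*(7 + 20)*(-3 + 16 + 16)/5)*((-63 - 2) - 128) = (-1*1/5*27*29)*(-65 - 128) = -783/5*(-193) = 151119/5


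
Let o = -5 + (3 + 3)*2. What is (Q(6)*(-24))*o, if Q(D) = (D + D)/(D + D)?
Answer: -168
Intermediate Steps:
Q(D) = 1 (Q(D) = (2*D)/((2*D)) = (2*D)*(1/(2*D)) = 1)
o = 7 (o = -5 + 6*2 = -5 + 12 = 7)
(Q(6)*(-24))*o = (1*(-24))*7 = -24*7 = -168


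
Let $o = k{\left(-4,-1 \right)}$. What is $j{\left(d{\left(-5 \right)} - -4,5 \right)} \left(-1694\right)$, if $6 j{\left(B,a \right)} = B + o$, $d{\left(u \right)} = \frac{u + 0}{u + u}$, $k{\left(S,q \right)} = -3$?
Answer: $- \frac{847}{2} \approx -423.5$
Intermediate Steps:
$o = -3$
$d{\left(u \right)} = \frac{1}{2}$ ($d{\left(u \right)} = \frac{u}{2 u} = u \frac{1}{2 u} = \frac{1}{2}$)
$j{\left(B,a \right)} = - \frac{1}{2} + \frac{B}{6}$ ($j{\left(B,a \right)} = \frac{B - 3}{6} = \frac{-3 + B}{6} = - \frac{1}{2} + \frac{B}{6}$)
$j{\left(d{\left(-5 \right)} - -4,5 \right)} \left(-1694\right) = \left(- \frac{1}{2} + \frac{\frac{1}{2} - -4}{6}\right) \left(-1694\right) = \left(- \frac{1}{2} + \frac{\frac{1}{2} + 4}{6}\right) \left(-1694\right) = \left(- \frac{1}{2} + \frac{1}{6} \cdot \frac{9}{2}\right) \left(-1694\right) = \left(- \frac{1}{2} + \frac{3}{4}\right) \left(-1694\right) = \frac{1}{4} \left(-1694\right) = - \frac{847}{2}$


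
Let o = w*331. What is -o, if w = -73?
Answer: 24163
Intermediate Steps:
o = -24163 (o = -73*331 = -24163)
-o = -1*(-24163) = 24163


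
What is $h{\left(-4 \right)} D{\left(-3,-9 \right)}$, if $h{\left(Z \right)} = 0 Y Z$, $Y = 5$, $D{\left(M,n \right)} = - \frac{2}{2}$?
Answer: $0$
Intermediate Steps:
$D{\left(M,n \right)} = -1$ ($D{\left(M,n \right)} = \left(-2\right) \frac{1}{2} = -1$)
$h{\left(Z \right)} = 0$ ($h{\left(Z \right)} = 0 \cdot 5 Z = 0 Z = 0$)
$h{\left(-4 \right)} D{\left(-3,-9 \right)} = 0 \left(-1\right) = 0$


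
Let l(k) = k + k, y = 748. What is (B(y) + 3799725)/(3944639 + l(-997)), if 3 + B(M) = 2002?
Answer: 3801724/3942645 ≈ 0.96426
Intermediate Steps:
l(k) = 2*k
B(M) = 1999 (B(M) = -3 + 2002 = 1999)
(B(y) + 3799725)/(3944639 + l(-997)) = (1999 + 3799725)/(3944639 + 2*(-997)) = 3801724/(3944639 - 1994) = 3801724/3942645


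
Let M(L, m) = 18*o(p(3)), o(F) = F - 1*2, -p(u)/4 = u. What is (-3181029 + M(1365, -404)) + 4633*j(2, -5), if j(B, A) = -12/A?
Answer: -15850809/5 ≈ -3.1702e+6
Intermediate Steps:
p(u) = -4*u
o(F) = -2 + F (o(F) = F - 2 = -2 + F)
M(L, m) = -252 (M(L, m) = 18*(-2 - 4*3) = 18*(-2 - 12) = 18*(-14) = -252)
(-3181029 + M(1365, -404)) + 4633*j(2, -5) = (-3181029 - 252) + 4633*(-12/(-5)) = -3181281 + 4633*(-12*(-⅕)) = -3181281 + 4633*(12/5) = -3181281 + 55596/5 = -15850809/5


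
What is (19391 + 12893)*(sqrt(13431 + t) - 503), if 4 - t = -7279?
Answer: -16238852 + 32284*sqrt(20714) ≈ -1.1592e+7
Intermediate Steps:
t = 7283 (t = 4 - 1*(-7279) = 4 + 7279 = 7283)
(19391 + 12893)*(sqrt(13431 + t) - 503) = (19391 + 12893)*(sqrt(13431 + 7283) - 503) = 32284*(sqrt(20714) - 503) = 32284*(-503 + sqrt(20714)) = -16238852 + 32284*sqrt(20714)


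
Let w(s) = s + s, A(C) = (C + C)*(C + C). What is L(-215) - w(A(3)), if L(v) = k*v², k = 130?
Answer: 6009178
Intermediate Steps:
A(C) = 4*C² (A(C) = (2*C)*(2*C) = 4*C²)
L(v) = 130*v²
w(s) = 2*s
L(-215) - w(A(3)) = 130*(-215)² - 2*4*3² = 130*46225 - 2*4*9 = 6009250 - 2*36 = 6009250 - 1*72 = 6009250 - 72 = 6009178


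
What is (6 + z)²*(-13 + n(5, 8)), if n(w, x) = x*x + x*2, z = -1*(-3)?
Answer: 5427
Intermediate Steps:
z = 3
n(w, x) = x² + 2*x
(6 + z)²*(-13 + n(5, 8)) = (6 + 3)²*(-13 + 8*(2 + 8)) = 9²*(-13 + 8*10) = 81*(-13 + 80) = 81*67 = 5427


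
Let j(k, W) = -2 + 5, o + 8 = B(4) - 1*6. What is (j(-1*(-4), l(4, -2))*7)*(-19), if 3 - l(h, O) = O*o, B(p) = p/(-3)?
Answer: -399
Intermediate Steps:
B(p) = -p/3 (B(p) = p*(-1/3) = -p/3)
o = -46/3 (o = -8 + (-1/3*4 - 1*6) = -8 + (-4/3 - 6) = -8 - 22/3 = -46/3 ≈ -15.333)
l(h, O) = 3 + 46*O/3 (l(h, O) = 3 - O*(-46)/3 = 3 - (-46)*O/3 = 3 + 46*O/3)
j(k, W) = 3
(j(-1*(-4), l(4, -2))*7)*(-19) = (3*7)*(-19) = 21*(-19) = -399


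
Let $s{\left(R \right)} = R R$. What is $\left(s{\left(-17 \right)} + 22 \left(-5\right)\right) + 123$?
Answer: $302$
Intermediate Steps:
$s{\left(R \right)} = R^{2}$
$\left(s{\left(-17 \right)} + 22 \left(-5\right)\right) + 123 = \left(\left(-17\right)^{2} + 22 \left(-5\right)\right) + 123 = \left(289 - 110\right) + 123 = 179 + 123 = 302$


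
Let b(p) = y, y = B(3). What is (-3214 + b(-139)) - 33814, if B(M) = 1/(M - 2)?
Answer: -37027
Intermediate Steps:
B(M) = 1/(-2 + M)
y = 1 (y = 1/(-2 + 3) = 1/1 = 1)
b(p) = 1
(-3214 + b(-139)) - 33814 = (-3214 + 1) - 33814 = -3213 - 33814 = -37027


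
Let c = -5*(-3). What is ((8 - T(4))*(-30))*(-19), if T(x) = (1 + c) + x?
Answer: -6840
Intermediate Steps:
c = 15
T(x) = 16 + x (T(x) = (1 + 15) + x = 16 + x)
((8 - T(4))*(-30))*(-19) = ((8 - (16 + 4))*(-30))*(-19) = ((8 - 1*20)*(-30))*(-19) = ((8 - 20)*(-30))*(-19) = -12*(-30)*(-19) = 360*(-19) = -6840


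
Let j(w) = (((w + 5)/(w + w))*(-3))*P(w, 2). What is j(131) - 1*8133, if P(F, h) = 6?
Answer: -1066647/131 ≈ -8142.3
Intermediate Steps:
j(w) = -9*(5 + w)/w (j(w) = (((w + 5)/(w + w))*(-3))*6 = (((5 + w)/((2*w)))*(-3))*6 = (((5 + w)*(1/(2*w)))*(-3))*6 = (((5 + w)/(2*w))*(-3))*6 = -3*(5 + w)/(2*w)*6 = -9*(5 + w)/w)
j(131) - 1*8133 = (-9 - 45/131) - 1*8133 = (-9 - 45*1/131) - 8133 = (-9 - 45/131) - 8133 = -1224/131 - 8133 = -1066647/131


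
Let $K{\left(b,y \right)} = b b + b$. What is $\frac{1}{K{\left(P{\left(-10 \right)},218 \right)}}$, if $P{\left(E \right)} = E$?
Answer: $\frac{1}{90} \approx 0.011111$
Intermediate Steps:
$K{\left(b,y \right)} = b + b^{2}$ ($K{\left(b,y \right)} = b^{2} + b = b + b^{2}$)
$\frac{1}{K{\left(P{\left(-10 \right)},218 \right)}} = \frac{1}{\left(-10\right) \left(1 - 10\right)} = \frac{1}{\left(-10\right) \left(-9\right)} = \frac{1}{90}$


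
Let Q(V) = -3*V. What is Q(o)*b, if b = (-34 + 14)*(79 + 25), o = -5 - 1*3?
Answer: -49920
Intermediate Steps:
o = -8 (o = -5 - 3 = -8)
b = -2080 (b = -20*104 = -2080)
Q(o)*b = -3*(-8)*(-2080) = 24*(-2080) = -49920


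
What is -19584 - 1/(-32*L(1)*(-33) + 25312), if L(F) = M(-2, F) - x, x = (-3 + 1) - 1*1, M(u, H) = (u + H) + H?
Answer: -557752321/28480 ≈ -19584.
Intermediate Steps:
M(u, H) = u + 2*H (M(u, H) = (H + u) + H = u + 2*H)
x = -3 (x = -2 - 1 = -3)
L(F) = 1 + 2*F (L(F) = (-2 + 2*F) - 1*(-3) = (-2 + 2*F) + 3 = 1 + 2*F)
-19584 - 1/(-32*L(1)*(-33) + 25312) = -19584 - 1/(-32*(1 + 2*1)*(-33) + 25312) = -19584 - 1/(-32*(1 + 2)*(-33) + 25312) = -19584 - 1/(-32*3*(-33) + 25312) = -19584 - 1/(-96*(-33) + 25312) = -19584 - 1/(3168 + 25312) = -19584 - 1/28480 = -557752321/28480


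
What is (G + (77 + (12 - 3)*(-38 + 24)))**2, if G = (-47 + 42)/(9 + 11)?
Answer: 38809/16 ≈ 2425.6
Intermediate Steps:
G = -1/4 (G = -5/20 = -5*1/20 = -1/4 ≈ -0.25000)
(G + (77 + (12 - 3)*(-38 + 24)))**2 = (-1/4 + (77 + (12 - 3)*(-38 + 24)))**2 = (-1/4 + (77 + 9*(-14)))**2 = (-1/4 + (77 - 126))**2 = (-1/4 - 49)**2 = (-197/4)**2 = 38809/16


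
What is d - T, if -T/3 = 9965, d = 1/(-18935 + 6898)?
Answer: 359846114/12037 ≈ 29895.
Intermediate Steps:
d = -1/12037 (d = 1/(-12037) = -1/12037 ≈ -8.3077e-5)
T = -29895 (T = -3*9965 = -29895)
d - T = -1/12037 - 1*(-29895) = -1/12037 + 29895 = 359846114/12037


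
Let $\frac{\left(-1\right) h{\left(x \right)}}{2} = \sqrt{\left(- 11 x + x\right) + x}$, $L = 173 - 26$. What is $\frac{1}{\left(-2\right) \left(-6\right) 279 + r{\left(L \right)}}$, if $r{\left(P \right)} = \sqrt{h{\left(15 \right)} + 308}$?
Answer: $\frac{1}{3348 + \sqrt{2} \sqrt{154 - 3 i \sqrt{15}}} \approx 0.00029713 + 5.8 \cdot 10^{-8} i$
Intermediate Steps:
$L = 147$ ($L = 173 - 26 = 147$)
$h{\left(x \right)} = - 6 \sqrt{- x}$ ($h{\left(x \right)} = - 2 \sqrt{\left(- 11 x + x\right) + x} = - 2 \sqrt{- 10 x + x} = - 2 \sqrt{- 9 x} = - 2 \cdot 3 \sqrt{- x} = - 6 \sqrt{- x}$)
$r{\left(P \right)} = \sqrt{308 - 6 i \sqrt{15}}$ ($r{\left(P \right)} = \sqrt{- 6 \sqrt{\left(-1\right) 15} + 308} = \sqrt{- 6 \sqrt{-15} + 308} = \sqrt{- 6 i \sqrt{15} + 308} = \sqrt{308 - 6 i \sqrt{15}}$)
$\frac{1}{\left(-2\right) \left(-6\right) 279 + r{\left(L \right)}} = \frac{1}{\left(-2\right) \left(-6\right) 279 + \sqrt{308 - 6 i \sqrt{15}}} = \frac{1}{12 \cdot 279 + \sqrt{308 - 6 i \sqrt{15}}} = \frac{1}{3348 + \sqrt{308 - 6 i \sqrt{15}}}$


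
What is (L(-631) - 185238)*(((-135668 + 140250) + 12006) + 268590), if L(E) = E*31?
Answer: -58404169222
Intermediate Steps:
L(E) = 31*E
(L(-631) - 185238)*(((-135668 + 140250) + 12006) + 268590) = (31*(-631) - 185238)*(((-135668 + 140250) + 12006) + 268590) = (-19561 - 185238)*((4582 + 12006) + 268590) = -204799*(16588 + 268590) = -204799*285178 = -58404169222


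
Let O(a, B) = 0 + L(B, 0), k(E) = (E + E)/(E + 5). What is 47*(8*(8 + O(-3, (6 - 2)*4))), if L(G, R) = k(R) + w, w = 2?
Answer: 3760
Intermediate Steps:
k(E) = 2*E/(5 + E) (k(E) = (2*E)/(5 + E) = 2*E/(5 + E))
L(G, R) = 2 + 2*R/(5 + R) (L(G, R) = 2*R/(5 + R) + 2 = 2 + 2*R/(5 + R))
O(a, B) = 2 (O(a, B) = 0 + 2*(5 + 2*0)/(5 + 0) = 0 + 2*(5 + 0)/5 = 0 + 2*(⅕)*5 = 0 + 2 = 2)
47*(8*(8 + O(-3, (6 - 2)*4))) = 47*(8*(8 + 2)) = 47*(8*10) = 47*80 = 3760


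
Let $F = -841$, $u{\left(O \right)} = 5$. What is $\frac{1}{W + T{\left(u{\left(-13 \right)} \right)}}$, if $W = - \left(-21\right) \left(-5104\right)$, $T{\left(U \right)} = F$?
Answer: $- \frac{1}{108025} \approx -9.2571 \cdot 10^{-6}$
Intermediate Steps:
$T{\left(U \right)} = -841$
$W = -107184$ ($W = \left(-1\right) 107184 = -107184$)
$\frac{1}{W + T{\left(u{\left(-13 \right)} \right)}} = \frac{1}{-107184 - 841} = \frac{1}{-108025} = - \frac{1}{108025}$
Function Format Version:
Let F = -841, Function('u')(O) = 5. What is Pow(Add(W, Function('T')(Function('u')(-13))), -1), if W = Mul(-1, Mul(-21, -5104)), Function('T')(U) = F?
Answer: Rational(-1, 108025) ≈ -9.2571e-6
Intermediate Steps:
Function('T')(U) = -841
W = -107184 (W = Mul(-1, 107184) = -107184)
Pow(Add(W, Function('T')(Function('u')(-13))), -1) = Pow(Add(-107184, -841), -1) = Pow(-108025, -1) = Rational(-1, 108025)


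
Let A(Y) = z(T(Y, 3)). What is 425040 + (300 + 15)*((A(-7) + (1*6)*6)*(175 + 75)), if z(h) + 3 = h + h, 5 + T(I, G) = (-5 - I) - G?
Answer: 2078790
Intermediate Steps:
T(I, G) = -10 - G - I (T(I, G) = -5 + ((-5 - I) - G) = -5 + (-5 - G - I) = -10 - G - I)
z(h) = -3 + 2*h (z(h) = -3 + (h + h) = -3 + 2*h)
A(Y) = -29 - 2*Y (A(Y) = -3 + 2*(-10 - 1*3 - Y) = -3 + 2*(-10 - 3 - Y) = -3 + 2*(-13 - Y) = -3 + (-26 - 2*Y) = -29 - 2*Y)
425040 + (300 + 15)*((A(-7) + (1*6)*6)*(175 + 75)) = 425040 + (300 + 15)*(((-29 - 2*(-7)) + (1*6)*6)*(175 + 75)) = 425040 + 315*(((-29 + 14) + 6*6)*250) = 425040 + 315*((-15 + 36)*250) = 425040 + 315*(21*250) = 425040 + 315*5250 = 425040 + 1653750 = 2078790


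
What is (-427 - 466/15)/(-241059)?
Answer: 6871/3615885 ≈ 0.0019002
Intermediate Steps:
(-427 - 466/15)/(-241059) = (-427 - 466*1/15)*(-1/241059) = (-427 - 466/15)*(-1/241059) = -6871/15*(-1/241059) = 6871/3615885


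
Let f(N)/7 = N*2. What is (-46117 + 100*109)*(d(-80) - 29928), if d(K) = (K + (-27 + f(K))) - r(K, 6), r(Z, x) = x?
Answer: 1097396937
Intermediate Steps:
f(N) = 14*N (f(N) = 7*(N*2) = 7*(2*N) = 14*N)
d(K) = -33 + 15*K (d(K) = (K + (-27 + 14*K)) - 1*6 = (-27 + 15*K) - 6 = -33 + 15*K)
(-46117 + 100*109)*(d(-80) - 29928) = (-46117 + 100*109)*((-33 + 15*(-80)) - 29928) = (-46117 + 10900)*((-33 - 1200) - 29928) = -35217*(-1233 - 29928) = -35217*(-31161) = 1097396937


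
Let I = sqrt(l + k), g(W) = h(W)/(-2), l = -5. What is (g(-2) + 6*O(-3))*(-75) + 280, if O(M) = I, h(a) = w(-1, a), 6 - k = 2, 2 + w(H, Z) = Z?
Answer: 130 - 450*I ≈ 130.0 - 450.0*I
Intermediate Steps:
w(H, Z) = -2 + Z
k = 4 (k = 6 - 1*2 = 6 - 2 = 4)
h(a) = -2 + a
g(W) = 1 - W/2 (g(W) = (-2 + W)/(-2) = (-2 + W)*(-1/2) = 1 - W/2)
I
O(M) = I
(g(-2) + 6*O(-3))*(-75) + 280 = ((1 - 1/2*(-2)) + 6*I)*(-75) + 280 = ((1 + 1) + 6*I)*(-75) + 280 = (2 + 6*I)*(-75) + 280 = (-150 - 450*I) + 280 = 130 - 450*I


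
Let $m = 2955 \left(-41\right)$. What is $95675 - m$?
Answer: $216830$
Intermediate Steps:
$m = -121155$
$95675 - m = 95675 - -121155 = 95675 + 121155 = 216830$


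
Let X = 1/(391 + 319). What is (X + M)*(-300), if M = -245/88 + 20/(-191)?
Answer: 258429315/298342 ≈ 866.22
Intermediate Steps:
M = -48555/16808 (M = -245*1/88 + 20*(-1/191) = -245/88 - 20/191 = -48555/16808 ≈ -2.8888)
X = 1/710 ≈ 0.0014085
(X + M)*(-300) = (1/710 - 48555/16808)*(-300) = -17228621/5966840*(-300) = 258429315/298342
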